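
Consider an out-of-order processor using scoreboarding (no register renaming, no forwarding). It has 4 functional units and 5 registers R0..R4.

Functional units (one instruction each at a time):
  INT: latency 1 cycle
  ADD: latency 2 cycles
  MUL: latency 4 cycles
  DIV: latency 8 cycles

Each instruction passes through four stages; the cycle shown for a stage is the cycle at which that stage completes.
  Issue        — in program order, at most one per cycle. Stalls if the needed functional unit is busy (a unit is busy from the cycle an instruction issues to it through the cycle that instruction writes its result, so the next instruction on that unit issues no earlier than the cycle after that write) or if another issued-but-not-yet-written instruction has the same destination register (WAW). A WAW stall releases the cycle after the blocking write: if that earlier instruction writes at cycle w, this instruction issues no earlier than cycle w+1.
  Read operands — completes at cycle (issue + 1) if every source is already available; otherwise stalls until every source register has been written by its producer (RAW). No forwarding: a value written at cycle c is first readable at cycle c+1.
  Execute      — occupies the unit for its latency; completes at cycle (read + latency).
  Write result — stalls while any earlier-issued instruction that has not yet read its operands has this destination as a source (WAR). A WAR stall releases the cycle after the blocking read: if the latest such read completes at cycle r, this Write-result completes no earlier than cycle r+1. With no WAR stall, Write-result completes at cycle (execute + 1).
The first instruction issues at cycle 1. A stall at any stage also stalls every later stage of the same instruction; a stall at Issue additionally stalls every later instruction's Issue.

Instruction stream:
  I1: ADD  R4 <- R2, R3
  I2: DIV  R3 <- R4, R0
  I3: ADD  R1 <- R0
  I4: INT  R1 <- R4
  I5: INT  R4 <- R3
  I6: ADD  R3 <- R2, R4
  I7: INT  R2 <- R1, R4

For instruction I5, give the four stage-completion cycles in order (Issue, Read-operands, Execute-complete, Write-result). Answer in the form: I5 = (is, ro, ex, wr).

I1  is:1  ro:2  ex:4  wr:5
I2  is:2  ro:6  ex:14  wr:15  — RAW R4: wait I1 write@5
I3  is:6  ro:7  ex:9  wr:10  — struct: ADD busy until I1 writes@5
I4  is:11  ro:12  ex:13  wr:14  — WAW R1: wait I3 write@10
I5  is:15  ro:16  ex:17  wr:18  — struct: INT busy until I4 writes@14
I6  is:16  ro:19  ex:21  wr:22  — RAW R4: wait I5 write@18
I7  is:19  ro:20  ex:21  wr:22  — struct: INT busy until I5 writes@18

I5 = (15, 16, 17, 18)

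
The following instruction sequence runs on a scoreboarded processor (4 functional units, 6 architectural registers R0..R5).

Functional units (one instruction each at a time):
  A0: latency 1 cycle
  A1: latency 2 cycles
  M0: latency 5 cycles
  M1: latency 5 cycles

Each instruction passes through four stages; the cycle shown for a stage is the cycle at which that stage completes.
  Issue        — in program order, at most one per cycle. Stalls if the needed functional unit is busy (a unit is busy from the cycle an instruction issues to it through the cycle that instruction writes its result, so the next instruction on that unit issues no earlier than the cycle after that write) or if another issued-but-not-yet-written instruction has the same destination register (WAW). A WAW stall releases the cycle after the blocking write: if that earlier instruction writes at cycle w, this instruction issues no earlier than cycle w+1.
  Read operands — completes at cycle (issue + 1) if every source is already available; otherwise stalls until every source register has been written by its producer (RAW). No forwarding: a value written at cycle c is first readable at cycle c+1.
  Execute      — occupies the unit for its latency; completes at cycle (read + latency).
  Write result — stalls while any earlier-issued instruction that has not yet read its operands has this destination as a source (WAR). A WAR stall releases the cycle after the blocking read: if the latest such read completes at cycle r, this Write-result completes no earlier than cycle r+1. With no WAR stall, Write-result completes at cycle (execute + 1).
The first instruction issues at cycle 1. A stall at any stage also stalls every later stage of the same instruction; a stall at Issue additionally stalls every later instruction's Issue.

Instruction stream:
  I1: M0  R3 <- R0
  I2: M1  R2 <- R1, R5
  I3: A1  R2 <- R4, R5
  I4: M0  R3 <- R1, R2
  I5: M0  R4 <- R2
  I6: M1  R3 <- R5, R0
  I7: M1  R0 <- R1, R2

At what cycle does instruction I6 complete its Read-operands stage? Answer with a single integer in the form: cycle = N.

cycle = 24

c1: I1 issues→M0
c2: I1 reads; I2 issues→M1
c3: I2 reads
c7: I1 exec-done
c8: I1 writes R3; I2 exec-done
c9: I2 writes R2
c10: I3 issues→A1
c11: I3 reads; I4 issues→M0
c13: I3 exec-done
c14: I3 writes R2
c15: I4 reads
c20: I4 exec-done
c21: I4 writes R3
c22: I5 issues→M0
c23: I5 reads; I6 issues→M1
c24: I6 reads
c28: I5 exec-done
c29: I5 writes R4; I6 exec-done
c30: I6 writes R3
c31: I7 issues→M1
c32: I7 reads
c37: I7 exec-done
c38: I7 writes R0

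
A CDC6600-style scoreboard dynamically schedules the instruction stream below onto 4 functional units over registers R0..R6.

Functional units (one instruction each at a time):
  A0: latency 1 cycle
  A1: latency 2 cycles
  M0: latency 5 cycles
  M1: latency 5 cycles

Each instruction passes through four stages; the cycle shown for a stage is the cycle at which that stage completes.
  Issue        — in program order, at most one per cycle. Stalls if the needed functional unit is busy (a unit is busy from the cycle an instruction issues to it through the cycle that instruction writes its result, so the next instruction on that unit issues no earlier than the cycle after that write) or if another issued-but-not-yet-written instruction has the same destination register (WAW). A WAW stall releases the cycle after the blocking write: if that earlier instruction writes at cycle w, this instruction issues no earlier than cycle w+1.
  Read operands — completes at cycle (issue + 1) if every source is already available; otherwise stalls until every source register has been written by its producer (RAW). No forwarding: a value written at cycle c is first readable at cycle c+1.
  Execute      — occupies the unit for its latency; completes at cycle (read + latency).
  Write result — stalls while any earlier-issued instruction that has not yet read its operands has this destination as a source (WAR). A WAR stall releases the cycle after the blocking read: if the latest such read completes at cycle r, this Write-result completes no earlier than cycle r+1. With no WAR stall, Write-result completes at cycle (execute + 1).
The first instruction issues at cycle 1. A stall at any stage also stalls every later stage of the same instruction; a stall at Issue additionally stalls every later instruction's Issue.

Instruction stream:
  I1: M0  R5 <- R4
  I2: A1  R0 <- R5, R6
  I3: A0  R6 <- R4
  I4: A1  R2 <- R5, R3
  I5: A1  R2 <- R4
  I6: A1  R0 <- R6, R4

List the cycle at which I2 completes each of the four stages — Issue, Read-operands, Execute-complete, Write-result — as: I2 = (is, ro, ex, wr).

[I1] 1/2/7/8
[I2] 2/9/11/12  (RAW R5: wait I1 write@8)
[I3] 3/4/5/10  (WAR R6: wait I2 read@9)
[I4] 13/14/16/17  (struct: A1 busy until I2 writes@12)
[I5] 18/19/21/22  (struct: A1 busy until I4 writes@17)
[I6] 23/24/26/27  (struct: A1 busy until I5 writes@22)

I2 = (2, 9, 11, 12)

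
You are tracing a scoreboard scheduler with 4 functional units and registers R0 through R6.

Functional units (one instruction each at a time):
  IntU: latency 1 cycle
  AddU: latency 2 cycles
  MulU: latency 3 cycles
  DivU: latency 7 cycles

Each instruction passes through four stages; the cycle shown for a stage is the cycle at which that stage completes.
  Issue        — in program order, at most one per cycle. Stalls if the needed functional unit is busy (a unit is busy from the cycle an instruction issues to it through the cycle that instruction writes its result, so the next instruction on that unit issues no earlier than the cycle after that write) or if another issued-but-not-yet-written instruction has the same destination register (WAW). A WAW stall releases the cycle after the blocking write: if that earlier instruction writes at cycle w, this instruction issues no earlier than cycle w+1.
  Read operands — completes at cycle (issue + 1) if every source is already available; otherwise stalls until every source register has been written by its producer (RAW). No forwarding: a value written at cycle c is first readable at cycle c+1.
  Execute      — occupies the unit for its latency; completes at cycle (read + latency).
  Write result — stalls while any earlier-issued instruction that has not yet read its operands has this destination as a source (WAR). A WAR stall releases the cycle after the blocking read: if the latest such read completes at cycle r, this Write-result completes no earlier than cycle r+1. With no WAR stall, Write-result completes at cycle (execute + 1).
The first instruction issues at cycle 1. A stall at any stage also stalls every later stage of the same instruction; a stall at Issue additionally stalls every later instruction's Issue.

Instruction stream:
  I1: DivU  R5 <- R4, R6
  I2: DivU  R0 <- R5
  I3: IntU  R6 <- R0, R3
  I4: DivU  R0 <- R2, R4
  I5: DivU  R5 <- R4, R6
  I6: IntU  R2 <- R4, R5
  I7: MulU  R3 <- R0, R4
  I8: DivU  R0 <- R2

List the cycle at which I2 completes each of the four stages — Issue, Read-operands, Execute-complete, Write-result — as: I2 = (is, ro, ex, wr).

I2 = (11, 12, 19, 20)

I1: IS=1 RO=2 EX=9 WR=10
I2: IS=11 RO=12 EX=19 WR=20  [struct: DivU busy until I1 writes@10]
I3: IS=12 RO=21 EX=22 WR=23  [RAW R0: wait I2 write@20]
I4: IS=21 RO=22 EX=29 WR=30  [struct: DivU busy until I2 writes@20]
I5: IS=31 RO=32 EX=39 WR=40  [struct: DivU busy until I4 writes@30]
I6: IS=32 RO=41 EX=42 WR=43  [RAW R5: wait I5 write@40]
I7: IS=33 RO=34 EX=37 WR=38
I8: IS=41 RO=44 EX=51 WR=52  [struct: DivU busy until I5 writes@40; RAW R2: wait I6 write@43]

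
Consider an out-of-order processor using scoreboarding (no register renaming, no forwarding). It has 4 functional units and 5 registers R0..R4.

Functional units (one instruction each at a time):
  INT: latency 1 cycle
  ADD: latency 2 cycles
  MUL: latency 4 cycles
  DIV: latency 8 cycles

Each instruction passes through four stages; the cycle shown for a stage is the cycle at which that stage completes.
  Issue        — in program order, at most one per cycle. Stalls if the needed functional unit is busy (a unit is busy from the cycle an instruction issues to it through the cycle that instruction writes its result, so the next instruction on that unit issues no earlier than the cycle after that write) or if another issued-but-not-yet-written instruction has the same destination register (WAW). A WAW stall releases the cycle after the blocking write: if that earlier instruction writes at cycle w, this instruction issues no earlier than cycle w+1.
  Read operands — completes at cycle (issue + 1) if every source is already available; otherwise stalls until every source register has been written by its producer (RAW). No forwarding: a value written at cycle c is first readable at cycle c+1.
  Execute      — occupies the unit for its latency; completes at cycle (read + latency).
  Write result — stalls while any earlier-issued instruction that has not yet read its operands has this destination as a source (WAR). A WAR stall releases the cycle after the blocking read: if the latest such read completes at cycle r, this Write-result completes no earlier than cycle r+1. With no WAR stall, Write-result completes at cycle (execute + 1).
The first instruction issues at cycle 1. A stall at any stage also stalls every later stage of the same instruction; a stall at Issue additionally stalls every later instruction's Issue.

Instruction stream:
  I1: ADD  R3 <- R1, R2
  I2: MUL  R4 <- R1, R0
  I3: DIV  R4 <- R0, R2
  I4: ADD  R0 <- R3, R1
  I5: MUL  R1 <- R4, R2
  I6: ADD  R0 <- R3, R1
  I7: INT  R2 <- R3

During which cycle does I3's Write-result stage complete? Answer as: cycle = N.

cycle = 19

I1 -> (1, 2, 4, 5)
I2 -> (2, 3, 7, 8)
I3 -> (9, 10, 18, 19)  // WAW R4: wait I2 write@8
I4 -> (10, 11, 13, 14)
I5 -> (11, 20, 24, 25)  // RAW R4: wait I3 write@19
I6 -> (15, 26, 28, 29)  // struct: ADD busy until I4 writes@14, RAW R1: wait I5 write@25
I7 -> (16, 17, 18, 21)  // WAR R2: wait I5 read@20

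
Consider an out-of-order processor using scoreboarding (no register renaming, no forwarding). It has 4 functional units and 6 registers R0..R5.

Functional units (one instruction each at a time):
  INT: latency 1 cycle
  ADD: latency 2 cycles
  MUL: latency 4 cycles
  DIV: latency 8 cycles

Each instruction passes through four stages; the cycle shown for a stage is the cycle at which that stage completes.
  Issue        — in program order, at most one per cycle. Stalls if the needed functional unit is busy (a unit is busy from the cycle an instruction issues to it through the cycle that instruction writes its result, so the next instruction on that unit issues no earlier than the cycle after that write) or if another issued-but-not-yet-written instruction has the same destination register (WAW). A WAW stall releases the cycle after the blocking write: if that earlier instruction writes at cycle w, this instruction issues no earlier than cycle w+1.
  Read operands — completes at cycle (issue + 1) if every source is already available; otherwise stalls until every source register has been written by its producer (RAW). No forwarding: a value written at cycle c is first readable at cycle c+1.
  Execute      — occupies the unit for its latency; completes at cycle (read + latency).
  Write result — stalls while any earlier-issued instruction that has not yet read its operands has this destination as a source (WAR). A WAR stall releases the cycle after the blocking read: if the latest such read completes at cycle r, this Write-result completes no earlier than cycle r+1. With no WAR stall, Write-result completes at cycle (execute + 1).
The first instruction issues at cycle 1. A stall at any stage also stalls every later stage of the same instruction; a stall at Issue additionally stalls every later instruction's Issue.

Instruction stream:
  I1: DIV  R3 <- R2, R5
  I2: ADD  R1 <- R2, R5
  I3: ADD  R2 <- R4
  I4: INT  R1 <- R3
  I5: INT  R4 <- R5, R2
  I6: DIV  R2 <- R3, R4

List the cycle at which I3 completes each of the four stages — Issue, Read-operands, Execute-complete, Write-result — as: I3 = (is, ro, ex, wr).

I3 = (7, 8, 10, 11)

t=1  I1→DIV
t=2  I1 RO · I2→ADD
t=3  I2 RO
t=5  I2 EX
t=6  I2 WR R1
t=7  I3→ADD
t=8  I3 RO · I4→INT
t=10  I1 EX · I3 EX
t=11  I1 WR R3 · I3 WR R2
t=12  I4 RO
t=13  I4 EX
t=14  I4 WR R1
t=15  I5→INT
t=16  I5 RO · I6→DIV
t=17  I5 EX
t=18  I5 WR R4
t=19  I6 RO
t=27  I6 EX
t=28  I6 WR R2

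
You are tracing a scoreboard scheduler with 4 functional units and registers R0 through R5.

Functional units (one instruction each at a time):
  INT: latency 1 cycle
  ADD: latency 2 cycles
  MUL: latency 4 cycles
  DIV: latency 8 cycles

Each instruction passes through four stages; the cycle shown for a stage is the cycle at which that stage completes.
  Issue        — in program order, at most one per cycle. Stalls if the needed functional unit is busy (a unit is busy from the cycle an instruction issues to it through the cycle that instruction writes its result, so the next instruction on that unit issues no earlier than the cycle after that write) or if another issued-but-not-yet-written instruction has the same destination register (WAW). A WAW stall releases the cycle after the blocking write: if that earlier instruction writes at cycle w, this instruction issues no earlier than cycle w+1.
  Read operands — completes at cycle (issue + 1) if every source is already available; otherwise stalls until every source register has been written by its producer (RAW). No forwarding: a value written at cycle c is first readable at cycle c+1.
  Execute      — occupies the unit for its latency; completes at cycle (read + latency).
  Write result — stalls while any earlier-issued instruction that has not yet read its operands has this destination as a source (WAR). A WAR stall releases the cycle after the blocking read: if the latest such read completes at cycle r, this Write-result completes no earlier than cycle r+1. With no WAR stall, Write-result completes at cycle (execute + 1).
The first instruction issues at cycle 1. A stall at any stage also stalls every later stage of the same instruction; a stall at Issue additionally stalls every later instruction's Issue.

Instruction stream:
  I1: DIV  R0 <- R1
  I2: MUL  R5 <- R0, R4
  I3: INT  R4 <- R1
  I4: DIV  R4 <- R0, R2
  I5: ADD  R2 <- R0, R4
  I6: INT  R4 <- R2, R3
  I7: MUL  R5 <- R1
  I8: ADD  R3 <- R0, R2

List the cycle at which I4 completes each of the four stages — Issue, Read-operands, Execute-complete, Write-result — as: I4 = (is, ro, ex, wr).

cycle 1: I1 issues→DIV
cycle 2: I1 reads; I2 issues→MUL
cycle 3: I3 issues→INT
cycle 4: I3 reads
cycle 5: I3 exec-done
cycle 10: I1 exec-done
cycle 11: I1 writes R0
cycle 12: I2 reads
cycle 13: I3 writes R4
cycle 14: I4 issues→DIV
cycle 15: I4 reads; I5 issues→ADD
cycle 16: I2 exec-done
cycle 17: I2 writes R5
cycle 23: I4 exec-done
cycle 24: I4 writes R4
cycle 25: I5 reads; I6 issues→INT
cycle 26: I7 issues→MUL
cycle 27: I5 exec-done; I7 reads
cycle 28: I5 writes R2
cycle 29: I6 reads; I8 issues→ADD
cycle 30: I6 exec-done; I8 reads
cycle 31: I6 writes R4; I7 exec-done
cycle 32: I7 writes R5; I8 exec-done
cycle 33: I8 writes R3

I4 = (14, 15, 23, 24)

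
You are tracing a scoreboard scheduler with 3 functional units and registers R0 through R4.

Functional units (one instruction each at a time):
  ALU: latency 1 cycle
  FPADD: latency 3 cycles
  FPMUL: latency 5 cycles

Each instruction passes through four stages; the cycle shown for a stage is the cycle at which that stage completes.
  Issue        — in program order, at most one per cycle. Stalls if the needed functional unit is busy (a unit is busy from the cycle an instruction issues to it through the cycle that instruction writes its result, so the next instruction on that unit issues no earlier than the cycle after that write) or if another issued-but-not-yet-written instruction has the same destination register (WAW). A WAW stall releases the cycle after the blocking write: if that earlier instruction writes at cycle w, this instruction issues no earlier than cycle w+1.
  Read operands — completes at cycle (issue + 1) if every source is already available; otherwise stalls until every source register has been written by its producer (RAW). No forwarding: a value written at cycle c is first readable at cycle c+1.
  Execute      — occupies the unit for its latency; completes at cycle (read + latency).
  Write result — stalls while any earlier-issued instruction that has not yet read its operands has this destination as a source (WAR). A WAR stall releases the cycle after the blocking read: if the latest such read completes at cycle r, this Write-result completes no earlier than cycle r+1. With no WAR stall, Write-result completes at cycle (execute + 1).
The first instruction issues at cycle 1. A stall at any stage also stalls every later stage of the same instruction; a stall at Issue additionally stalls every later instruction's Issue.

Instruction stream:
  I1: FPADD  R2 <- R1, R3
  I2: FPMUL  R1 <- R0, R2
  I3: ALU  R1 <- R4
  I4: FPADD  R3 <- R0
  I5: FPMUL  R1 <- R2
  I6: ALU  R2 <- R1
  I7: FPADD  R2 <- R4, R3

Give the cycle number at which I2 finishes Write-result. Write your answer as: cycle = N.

[1] I1 issues→FPADD
[2] I1 reads, I2 issues→FPMUL
[5] I1 exec-done
[6] I1 writes R2
[7] I2 reads
[12] I2 exec-done
[13] I2 writes R1
[14] I3 issues→ALU
[15] I3 reads, I4 issues→FPADD
[16] I3 exec-done, I4 reads
[17] I3 writes R1
[18] I5 issues→FPMUL
[19] I4 exec-done, I5 reads, I6 issues→ALU
[20] I4 writes R3
[24] I5 exec-done
[25] I5 writes R1
[26] I6 reads
[27] I6 exec-done
[28] I6 writes R2
[29] I7 issues→FPADD
[30] I7 reads
[33] I7 exec-done
[34] I7 writes R2

cycle = 13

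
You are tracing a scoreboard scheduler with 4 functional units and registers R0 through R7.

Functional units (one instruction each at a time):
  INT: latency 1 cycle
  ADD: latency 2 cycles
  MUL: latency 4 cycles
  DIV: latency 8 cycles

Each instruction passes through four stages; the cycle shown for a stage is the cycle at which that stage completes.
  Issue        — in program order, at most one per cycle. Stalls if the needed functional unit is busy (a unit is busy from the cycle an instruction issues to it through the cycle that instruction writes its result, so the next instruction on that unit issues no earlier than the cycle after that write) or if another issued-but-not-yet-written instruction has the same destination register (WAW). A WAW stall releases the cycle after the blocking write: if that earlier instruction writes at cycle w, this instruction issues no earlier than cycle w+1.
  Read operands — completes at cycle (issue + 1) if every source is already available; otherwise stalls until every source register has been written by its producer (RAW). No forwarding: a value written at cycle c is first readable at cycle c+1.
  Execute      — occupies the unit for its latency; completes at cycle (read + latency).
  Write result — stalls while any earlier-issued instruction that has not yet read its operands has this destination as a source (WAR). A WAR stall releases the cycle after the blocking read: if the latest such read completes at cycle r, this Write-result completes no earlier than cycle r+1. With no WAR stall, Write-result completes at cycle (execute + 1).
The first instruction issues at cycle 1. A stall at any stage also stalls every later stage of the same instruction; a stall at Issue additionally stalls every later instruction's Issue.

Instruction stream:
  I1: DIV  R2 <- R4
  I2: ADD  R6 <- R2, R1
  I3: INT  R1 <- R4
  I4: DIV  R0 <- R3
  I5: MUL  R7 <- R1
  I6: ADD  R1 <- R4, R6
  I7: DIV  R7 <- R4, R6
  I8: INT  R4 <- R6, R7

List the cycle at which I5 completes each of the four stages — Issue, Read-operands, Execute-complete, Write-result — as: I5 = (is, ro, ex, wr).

cycle 1: I1 issues→DIV
cycle 2: I1 reads | I2 issues→ADD
cycle 3: I3 issues→INT
cycle 4: I3 reads
cycle 5: I3 exec-done
cycle 10: I1 exec-done
cycle 11: I1 writes R2
cycle 12: I2 reads | I4 issues→DIV
cycle 13: I3 writes R1 | I4 reads | I5 issues→MUL
cycle 14: I2 exec-done | I5 reads
cycle 15: I2 writes R6
cycle 16: I6 issues→ADD
cycle 17: I6 reads
cycle 18: I5 exec-done
cycle 19: I5 writes R7 | I6 exec-done
cycle 20: I6 writes R1
cycle 21: I4 exec-done
cycle 22: I4 writes R0
cycle 23: I7 issues→DIV
cycle 24: I7 reads | I8 issues→INT
cycle 32: I7 exec-done
cycle 33: I7 writes R7
cycle 34: I8 reads
cycle 35: I8 exec-done
cycle 36: I8 writes R4

I5 = (13, 14, 18, 19)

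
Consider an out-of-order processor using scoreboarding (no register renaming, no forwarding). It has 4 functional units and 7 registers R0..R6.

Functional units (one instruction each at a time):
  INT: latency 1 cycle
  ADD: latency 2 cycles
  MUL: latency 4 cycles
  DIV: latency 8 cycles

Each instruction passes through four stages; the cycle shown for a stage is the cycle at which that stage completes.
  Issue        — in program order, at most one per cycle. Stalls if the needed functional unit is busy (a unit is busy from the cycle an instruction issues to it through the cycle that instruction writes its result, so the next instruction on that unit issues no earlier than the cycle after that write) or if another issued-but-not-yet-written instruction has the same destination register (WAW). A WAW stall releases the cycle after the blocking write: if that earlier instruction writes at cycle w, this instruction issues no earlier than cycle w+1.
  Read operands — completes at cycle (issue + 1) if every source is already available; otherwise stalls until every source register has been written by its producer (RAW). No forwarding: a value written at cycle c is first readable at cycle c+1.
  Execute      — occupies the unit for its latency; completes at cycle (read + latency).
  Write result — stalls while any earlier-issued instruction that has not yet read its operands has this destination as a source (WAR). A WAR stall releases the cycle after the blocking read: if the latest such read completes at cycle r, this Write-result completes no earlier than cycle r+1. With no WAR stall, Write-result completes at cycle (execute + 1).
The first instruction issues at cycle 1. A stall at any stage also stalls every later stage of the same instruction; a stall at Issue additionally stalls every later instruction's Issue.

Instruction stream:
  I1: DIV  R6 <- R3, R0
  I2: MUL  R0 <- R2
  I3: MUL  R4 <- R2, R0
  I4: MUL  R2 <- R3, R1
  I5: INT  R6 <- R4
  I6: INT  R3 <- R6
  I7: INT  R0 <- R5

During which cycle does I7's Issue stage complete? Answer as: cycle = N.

cycle 1: I1→DIV
cycle 2: I1 RO, I2→MUL
cycle 3: I2 RO
cycle 7: I2 EX
cycle 8: I2 WR R0
cycle 9: I3→MUL
cycle 10: I1 EX, I3 RO
cycle 11: I1 WR R6
cycle 14: I3 EX
cycle 15: I3 WR R4
cycle 16: I4→MUL
cycle 17: I4 RO, I5→INT
cycle 18: I5 RO
cycle 19: I5 EX
cycle 20: I5 WR R6
cycle 21: I4 EX, I6→INT
cycle 22: I4 WR R2, I6 RO
cycle 23: I6 EX
cycle 24: I6 WR R3
cycle 25: I7→INT
cycle 26: I7 RO
cycle 27: I7 EX
cycle 28: I7 WR R0

cycle = 25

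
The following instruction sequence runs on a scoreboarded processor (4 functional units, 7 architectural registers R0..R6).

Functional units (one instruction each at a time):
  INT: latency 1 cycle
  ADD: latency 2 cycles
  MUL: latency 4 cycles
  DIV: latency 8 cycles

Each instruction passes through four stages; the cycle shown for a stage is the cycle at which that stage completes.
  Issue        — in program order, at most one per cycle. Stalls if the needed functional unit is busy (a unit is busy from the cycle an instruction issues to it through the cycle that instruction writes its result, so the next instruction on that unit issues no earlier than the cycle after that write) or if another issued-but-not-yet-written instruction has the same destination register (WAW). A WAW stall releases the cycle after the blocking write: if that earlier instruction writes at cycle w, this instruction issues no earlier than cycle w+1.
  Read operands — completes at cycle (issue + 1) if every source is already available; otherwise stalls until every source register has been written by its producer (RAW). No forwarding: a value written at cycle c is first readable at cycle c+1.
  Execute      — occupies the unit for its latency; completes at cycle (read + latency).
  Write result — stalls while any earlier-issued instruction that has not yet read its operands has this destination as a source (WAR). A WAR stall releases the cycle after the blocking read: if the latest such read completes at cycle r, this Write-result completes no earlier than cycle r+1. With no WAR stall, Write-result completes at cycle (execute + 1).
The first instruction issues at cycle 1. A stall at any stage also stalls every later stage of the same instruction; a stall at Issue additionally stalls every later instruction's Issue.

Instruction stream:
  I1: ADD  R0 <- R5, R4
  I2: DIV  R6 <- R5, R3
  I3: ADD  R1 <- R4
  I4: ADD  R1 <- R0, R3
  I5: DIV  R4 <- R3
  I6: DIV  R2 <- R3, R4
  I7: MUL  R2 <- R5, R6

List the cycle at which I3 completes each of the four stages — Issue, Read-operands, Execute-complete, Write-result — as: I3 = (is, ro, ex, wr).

I3 = (6, 7, 9, 10)

cycle 1: I1 issues→ADD
cycle 2: I1 reads; I2 issues→DIV
cycle 3: I2 reads
cycle 4: I1 exec-done
cycle 5: I1 writes R0
cycle 6: I3 issues→ADD
cycle 7: I3 reads
cycle 9: I3 exec-done
cycle 10: I3 writes R1
cycle 11: I2 exec-done; I4 issues→ADD
cycle 12: I2 writes R6; I4 reads
cycle 13: I5 issues→DIV
cycle 14: I4 exec-done; I5 reads
cycle 15: I4 writes R1
cycle 22: I5 exec-done
cycle 23: I5 writes R4
cycle 24: I6 issues→DIV
cycle 25: I6 reads
cycle 33: I6 exec-done
cycle 34: I6 writes R2
cycle 35: I7 issues→MUL
cycle 36: I7 reads
cycle 40: I7 exec-done
cycle 41: I7 writes R2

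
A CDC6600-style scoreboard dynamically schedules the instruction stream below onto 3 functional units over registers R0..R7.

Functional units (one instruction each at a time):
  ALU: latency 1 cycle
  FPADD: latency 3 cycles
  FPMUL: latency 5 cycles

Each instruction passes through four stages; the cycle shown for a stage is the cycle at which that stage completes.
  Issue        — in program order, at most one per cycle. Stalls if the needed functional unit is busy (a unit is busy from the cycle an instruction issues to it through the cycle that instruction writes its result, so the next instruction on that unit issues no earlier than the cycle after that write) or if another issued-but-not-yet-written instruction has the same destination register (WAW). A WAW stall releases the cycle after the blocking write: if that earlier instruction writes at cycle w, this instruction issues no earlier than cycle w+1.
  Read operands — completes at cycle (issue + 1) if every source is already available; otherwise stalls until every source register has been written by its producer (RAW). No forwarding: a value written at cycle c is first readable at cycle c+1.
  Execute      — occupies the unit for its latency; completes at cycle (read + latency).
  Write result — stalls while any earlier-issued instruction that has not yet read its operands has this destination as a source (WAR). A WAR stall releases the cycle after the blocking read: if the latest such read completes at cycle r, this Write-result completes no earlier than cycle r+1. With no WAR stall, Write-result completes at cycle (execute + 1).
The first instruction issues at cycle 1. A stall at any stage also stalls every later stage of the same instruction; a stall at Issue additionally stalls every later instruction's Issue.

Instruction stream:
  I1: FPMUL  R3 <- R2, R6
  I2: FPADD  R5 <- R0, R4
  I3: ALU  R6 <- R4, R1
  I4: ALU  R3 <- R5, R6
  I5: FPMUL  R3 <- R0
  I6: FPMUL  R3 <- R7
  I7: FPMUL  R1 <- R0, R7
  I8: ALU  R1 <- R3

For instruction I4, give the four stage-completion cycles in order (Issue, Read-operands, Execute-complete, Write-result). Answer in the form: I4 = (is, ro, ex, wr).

I4 = (9, 10, 11, 12)

I1: IS=1 RO=2 EX=7 WR=8
I2: IS=2 RO=3 EX=6 WR=7
I3: IS=3 RO=4 EX=5 WR=6
I4: IS=9 RO=10 EX=11 WR=12  [WAW R3: wait I1 write@8]
I5: IS=13 RO=14 EX=19 WR=20  [WAW R3: wait I4 write@12]
I6: IS=21 RO=22 EX=27 WR=28  [struct: FPMUL busy until I5 writes@20]
I7: IS=29 RO=30 EX=35 WR=36  [struct: FPMUL busy until I6 writes@28]
I8: IS=37 RO=38 EX=39 WR=40  [WAW R1: wait I7 write@36]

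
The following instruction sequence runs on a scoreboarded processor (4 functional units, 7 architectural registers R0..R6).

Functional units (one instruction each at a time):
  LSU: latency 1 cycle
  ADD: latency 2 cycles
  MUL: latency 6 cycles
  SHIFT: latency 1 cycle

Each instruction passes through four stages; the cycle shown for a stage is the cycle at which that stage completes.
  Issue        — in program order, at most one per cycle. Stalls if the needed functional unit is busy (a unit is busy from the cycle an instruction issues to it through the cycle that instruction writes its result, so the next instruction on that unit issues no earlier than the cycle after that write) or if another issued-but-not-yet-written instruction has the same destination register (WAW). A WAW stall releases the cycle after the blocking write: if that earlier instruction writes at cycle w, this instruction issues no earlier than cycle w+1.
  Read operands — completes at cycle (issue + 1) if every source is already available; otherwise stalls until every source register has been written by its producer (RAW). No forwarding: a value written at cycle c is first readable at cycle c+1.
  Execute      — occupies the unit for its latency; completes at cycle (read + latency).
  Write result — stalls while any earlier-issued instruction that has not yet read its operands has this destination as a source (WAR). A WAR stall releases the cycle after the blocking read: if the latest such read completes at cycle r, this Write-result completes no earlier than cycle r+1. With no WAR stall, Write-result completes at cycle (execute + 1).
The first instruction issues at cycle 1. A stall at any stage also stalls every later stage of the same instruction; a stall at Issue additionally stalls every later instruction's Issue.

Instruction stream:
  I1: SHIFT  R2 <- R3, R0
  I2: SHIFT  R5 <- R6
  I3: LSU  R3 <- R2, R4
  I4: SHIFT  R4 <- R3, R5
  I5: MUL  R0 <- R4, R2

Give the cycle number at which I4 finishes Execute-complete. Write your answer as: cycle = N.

I1 -> (1, 2, 3, 4)
I2 -> (5, 6, 7, 8)  // struct: SHIFT busy until I1 writes@4
I3 -> (6, 7, 8, 9)
I4 -> (9, 10, 11, 12)  // struct: SHIFT busy until I2 writes@8
I5 -> (10, 13, 19, 20)  // RAW R4: wait I4 write@12

cycle = 11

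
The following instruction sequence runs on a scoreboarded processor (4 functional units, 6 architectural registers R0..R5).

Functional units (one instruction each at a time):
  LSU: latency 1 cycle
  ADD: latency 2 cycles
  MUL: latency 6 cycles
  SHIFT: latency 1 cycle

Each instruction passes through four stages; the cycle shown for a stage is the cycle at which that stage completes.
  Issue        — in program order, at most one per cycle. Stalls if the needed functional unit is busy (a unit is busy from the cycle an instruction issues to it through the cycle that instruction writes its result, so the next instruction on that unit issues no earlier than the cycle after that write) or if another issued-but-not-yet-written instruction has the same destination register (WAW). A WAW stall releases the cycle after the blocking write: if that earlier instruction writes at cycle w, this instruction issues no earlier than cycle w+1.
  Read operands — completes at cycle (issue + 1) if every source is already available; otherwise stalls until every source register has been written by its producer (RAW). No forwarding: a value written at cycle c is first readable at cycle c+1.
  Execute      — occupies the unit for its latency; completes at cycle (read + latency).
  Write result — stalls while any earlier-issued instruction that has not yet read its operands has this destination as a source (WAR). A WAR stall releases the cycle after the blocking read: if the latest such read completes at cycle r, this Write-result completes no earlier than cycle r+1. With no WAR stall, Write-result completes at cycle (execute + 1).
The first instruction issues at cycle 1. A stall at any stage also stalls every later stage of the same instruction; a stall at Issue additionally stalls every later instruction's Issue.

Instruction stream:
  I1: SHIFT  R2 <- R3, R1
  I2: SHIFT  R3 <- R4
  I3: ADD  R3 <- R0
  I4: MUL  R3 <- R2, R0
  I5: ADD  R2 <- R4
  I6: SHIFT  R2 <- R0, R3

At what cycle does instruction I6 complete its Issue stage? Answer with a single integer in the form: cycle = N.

I1: IS=1 RO=2 EX=3 WR=4
I2: IS=5 RO=6 EX=7 WR=8  [struct: SHIFT busy until I1 writes@4]
I3: IS=9 RO=10 EX=12 WR=13  [WAW R3: wait I2 write@8]
I4: IS=14 RO=15 EX=21 WR=22  [WAW R3: wait I3 write@13]
I5: IS=15 RO=16 EX=18 WR=19
I6: IS=20 RO=23 EX=24 WR=25  [WAW R2: wait I5 write@19; RAW R3: wait I4 write@22]

cycle = 20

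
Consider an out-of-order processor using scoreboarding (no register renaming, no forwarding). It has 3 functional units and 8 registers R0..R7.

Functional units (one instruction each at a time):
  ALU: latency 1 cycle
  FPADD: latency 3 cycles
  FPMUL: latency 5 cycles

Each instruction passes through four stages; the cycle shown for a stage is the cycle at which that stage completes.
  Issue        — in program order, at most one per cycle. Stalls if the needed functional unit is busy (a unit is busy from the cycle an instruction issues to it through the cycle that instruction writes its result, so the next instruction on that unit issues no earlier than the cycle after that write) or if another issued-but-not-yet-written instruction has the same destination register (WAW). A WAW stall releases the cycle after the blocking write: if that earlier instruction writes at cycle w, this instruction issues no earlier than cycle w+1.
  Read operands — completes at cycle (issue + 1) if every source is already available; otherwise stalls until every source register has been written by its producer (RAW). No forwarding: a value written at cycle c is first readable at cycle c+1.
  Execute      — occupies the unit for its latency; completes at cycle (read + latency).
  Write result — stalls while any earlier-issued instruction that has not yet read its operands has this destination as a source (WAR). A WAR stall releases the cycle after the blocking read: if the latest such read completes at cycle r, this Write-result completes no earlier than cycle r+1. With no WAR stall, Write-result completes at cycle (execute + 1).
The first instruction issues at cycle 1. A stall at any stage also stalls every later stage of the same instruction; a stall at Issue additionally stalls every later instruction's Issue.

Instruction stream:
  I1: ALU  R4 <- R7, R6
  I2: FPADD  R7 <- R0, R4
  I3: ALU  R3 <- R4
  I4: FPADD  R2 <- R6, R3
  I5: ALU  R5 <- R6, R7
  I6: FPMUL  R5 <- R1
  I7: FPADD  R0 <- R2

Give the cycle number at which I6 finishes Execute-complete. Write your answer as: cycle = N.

cycle = 21

I1: IS=1 RO=2 EX=3 WR=4
I2: IS=2 RO=5 EX=8 WR=9  [RAW R4: wait I1 write@4]
I3: IS=5 RO=6 EX=7 WR=8  [struct: ALU busy until I1 writes@4]
I4: IS=10 RO=11 EX=14 WR=15  [struct: FPADD busy until I2 writes@9]
I5: IS=11 RO=12 EX=13 WR=14
I6: IS=15 RO=16 EX=21 WR=22  [WAW R5: wait I5 write@14]
I7: IS=16 RO=17 EX=20 WR=21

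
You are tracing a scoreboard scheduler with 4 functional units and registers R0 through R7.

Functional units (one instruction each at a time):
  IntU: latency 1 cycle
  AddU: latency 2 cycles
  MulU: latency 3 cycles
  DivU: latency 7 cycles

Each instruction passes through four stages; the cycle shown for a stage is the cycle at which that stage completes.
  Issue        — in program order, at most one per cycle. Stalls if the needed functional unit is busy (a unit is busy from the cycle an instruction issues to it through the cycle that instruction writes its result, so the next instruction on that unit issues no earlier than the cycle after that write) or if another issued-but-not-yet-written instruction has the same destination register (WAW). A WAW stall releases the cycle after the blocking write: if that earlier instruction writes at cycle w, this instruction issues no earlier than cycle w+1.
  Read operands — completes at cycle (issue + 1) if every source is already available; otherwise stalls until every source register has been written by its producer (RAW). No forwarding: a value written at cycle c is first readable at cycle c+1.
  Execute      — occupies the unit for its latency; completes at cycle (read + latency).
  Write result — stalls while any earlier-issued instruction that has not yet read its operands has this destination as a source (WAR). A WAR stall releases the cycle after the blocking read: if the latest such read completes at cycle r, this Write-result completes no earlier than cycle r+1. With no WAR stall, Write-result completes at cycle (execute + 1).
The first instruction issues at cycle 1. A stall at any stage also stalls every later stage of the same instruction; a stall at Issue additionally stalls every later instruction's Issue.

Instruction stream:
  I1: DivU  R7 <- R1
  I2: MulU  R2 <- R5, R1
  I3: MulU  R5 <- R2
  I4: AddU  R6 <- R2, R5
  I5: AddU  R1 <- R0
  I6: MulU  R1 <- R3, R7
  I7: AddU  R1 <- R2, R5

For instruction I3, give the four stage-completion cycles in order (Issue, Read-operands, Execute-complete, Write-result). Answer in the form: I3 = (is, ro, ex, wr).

I1 -> (1, 2, 9, 10)
I2 -> (2, 3, 6, 7)
I3 -> (8, 9, 12, 13)  // struct: MulU busy until I2 writes@7
I4 -> (9, 14, 16, 17)  // RAW R5: wait I3 write@13
I5 -> (18, 19, 21, 22)  // struct: AddU busy until I4 writes@17
I6 -> (23, 24, 27, 28)  // WAW R1: wait I5 write@22
I7 -> (29, 30, 32, 33)  // WAW R1: wait I6 write@28

I3 = (8, 9, 12, 13)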